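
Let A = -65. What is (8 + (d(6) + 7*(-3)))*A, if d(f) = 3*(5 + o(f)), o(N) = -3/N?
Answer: -65/2 ≈ -32.500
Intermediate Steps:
d(f) = 15 - 9/f (d(f) = 3*(5 - 3/f) = 15 - 9/f)
(8 + (d(6) + 7*(-3)))*A = (8 + ((15 - 9/6) + 7*(-3)))*(-65) = (8 + ((15 - 9*⅙) - 21))*(-65) = (8 + ((15 - 3/2) - 21))*(-65) = (8 + (27/2 - 21))*(-65) = (8 - 15/2)*(-65) = (½)*(-65) = -65/2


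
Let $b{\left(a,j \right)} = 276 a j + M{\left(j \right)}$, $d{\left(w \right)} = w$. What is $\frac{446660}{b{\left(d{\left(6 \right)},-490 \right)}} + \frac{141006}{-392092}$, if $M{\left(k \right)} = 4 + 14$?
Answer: $- \frac{72386795813}{79538018706} \approx -0.91009$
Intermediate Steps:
$M{\left(k \right)} = 18$
$b{\left(a,j \right)} = 18 + 276 a j$ ($b{\left(a,j \right)} = 276 a j + 18 = 18 + 276 a j$)
$\frac{446660}{b{\left(d{\left(6 \right)},-490 \right)}} + \frac{141006}{-392092} = \frac{446660}{18 + 276 \cdot 6 \left(-490\right)} + \frac{141006}{-392092} = \frac{446660}{18 - 811440} + 141006 \left(- \frac{1}{392092}\right) = \frac{446660}{-811422} - \frac{70503}{196046} = 446660 \left(- \frac{1}{811422}\right) - \frac{70503}{196046} = - \frac{223330}{405711} - \frac{70503}{196046} = - \frac{72386795813}{79538018706}$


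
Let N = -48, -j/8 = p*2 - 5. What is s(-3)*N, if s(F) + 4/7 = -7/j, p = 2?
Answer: 486/7 ≈ 69.429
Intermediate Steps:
j = 8 (j = -8*(2*2 - 5) = -8*(4 - 5) = -8*(-1) = 8)
s(F) = -81/56 (s(F) = -4/7 - 7/8 = -81/56)
s(-3)*N = -81/56*(-48) = 486/7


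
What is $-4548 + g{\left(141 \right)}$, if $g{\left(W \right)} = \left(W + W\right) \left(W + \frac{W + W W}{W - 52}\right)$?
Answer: $\frac{8780250}{89} \approx 98655.0$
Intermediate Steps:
$g{\left(W \right)} = 2 W \left(W + \frac{W + W^{2}}{-52 + W}\right)$
$-4548 + g{\left(141 \right)} = -4548 + \frac{141^{2} \left(-102 + 4 \cdot 141\right)}{-52 + 141} = -4548 + \frac{19881 \left(-102 + 564\right)}{89} = -4548 + 19881 \cdot \frac{1}{89} \cdot 462 = -4548 + \frac{9185022}{89} = \frac{8780250}{89}$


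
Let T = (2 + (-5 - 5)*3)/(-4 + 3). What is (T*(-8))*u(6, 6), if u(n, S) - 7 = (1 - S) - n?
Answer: 896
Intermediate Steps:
T = 28 (T = (2 - 10*3)/(-1) = (2 - 30)*(-1) = -28*(-1) = 28)
u(n, S) = 8 - S - n (u(n, S) = 7 + ((1 - S) - n) = 7 + (1 - S - n) = 8 - S - n)
(T*(-8))*u(6, 6) = (28*(-8))*(8 - 1*6 - 1*6) = -224*(8 - 6 - 6) = -224*(-4) = 896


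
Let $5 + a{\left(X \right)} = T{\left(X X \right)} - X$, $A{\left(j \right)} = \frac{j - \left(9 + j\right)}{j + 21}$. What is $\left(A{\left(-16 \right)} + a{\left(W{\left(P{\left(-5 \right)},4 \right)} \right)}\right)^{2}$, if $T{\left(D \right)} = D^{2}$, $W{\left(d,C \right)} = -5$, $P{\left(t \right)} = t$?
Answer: $\frac{9709456}{25} \approx 3.8838 \cdot 10^{5}$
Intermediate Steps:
$A{\left(j \right)} = - \frac{9}{21 + j}$
$a{\left(X \right)} = -5 + X^{4} - X$ ($a{\left(X \right)} = -5 - \left(X - X^{4}\right) = -5 + \left(X^{4} - X\right) = -5 + X^{4} - X$)
$\left(A{\left(-16 \right)} + a{\left(W{\left(P{\left(-5 \right)},4 \right)} \right)}\right)^{2} = \left(- \frac{9}{21 - 16} - -625\right)^{2} = \left(- \frac{9}{5} + \left(-5 + 625 + 5\right)\right)^{2} = \left(\left(-9\right) \frac{1}{5} + 625\right)^{2} = \left(- \frac{9}{5} + 625\right)^{2} = \left(\frac{3116}{5}\right)^{2} = \frac{9709456}{25}$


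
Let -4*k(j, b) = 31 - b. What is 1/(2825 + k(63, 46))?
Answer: 4/11315 ≈ 0.00035351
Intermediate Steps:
k(j, b) = -31/4 + b/4 (k(j, b) = -(31 - b)/4 = -31/4 + b/4)
1/(2825 + k(63, 46)) = 1/(2825 + (-31/4 + (¼)*46)) = 1/(2825 + (-31/4 + 23/2)) = 1/(2825 + 15/4) = 1/(11315/4) = 4/11315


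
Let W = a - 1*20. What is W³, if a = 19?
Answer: -1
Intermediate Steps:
W = -1 (W = 19 - 1*20 = 19 - 20 = -1)
W³ = (-1)³ = -1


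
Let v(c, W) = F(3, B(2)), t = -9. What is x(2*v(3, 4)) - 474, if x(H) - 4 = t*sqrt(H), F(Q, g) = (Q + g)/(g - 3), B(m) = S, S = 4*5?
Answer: -470 - 9*sqrt(782)/17 ≈ -484.80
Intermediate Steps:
S = 20
B(m) = 20
F(Q, g) = (Q + g)/(-3 + g)
v(c, W) = 23/17 (v(c, W) = (3 + 20)/(-3 + 20) = 23/17)
x(H) = 4 - 9*sqrt(H)
x(2*v(3, 4)) - 474 = (4 - 9*sqrt(782)/17) - 474 = -470 - 9*sqrt(782)/17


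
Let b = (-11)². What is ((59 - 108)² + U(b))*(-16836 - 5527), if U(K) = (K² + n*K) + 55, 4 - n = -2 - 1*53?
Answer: -541989668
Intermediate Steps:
n = 59 (n = 4 - (-2 - 1*53) = 4 - (-2 - 53) = 4 - 1*(-55) = 4 + 55 = 59)
b = 121
U(K) = 55 + K² + 59*K (U(K) = (K² + 59*K) + 55 = 55 + K² + 59*K)
((59 - 108)² + U(b))*(-16836 - 5527) = ((59 - 108)² + (55 + 121² + 59*121))*(-16836 - 5527) = ((-49)² + (55 + 14641 + 7139))*(-22363) = (2401 + 21835)*(-22363) = 24236*(-22363) = -541989668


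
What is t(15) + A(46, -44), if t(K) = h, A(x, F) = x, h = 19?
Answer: 65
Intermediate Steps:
t(K) = 19
t(15) + A(46, -44) = 19 + 46 = 65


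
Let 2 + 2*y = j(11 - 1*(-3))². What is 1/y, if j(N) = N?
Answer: 1/97 ≈ 0.010309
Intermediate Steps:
y = 97 (y = -1 + (11 - 1*(-3))²/2 = -1 + (11 + 3)²/2 = -1 + (½)*14² = -1 + (½)*196 = -1 + 98 = 97)
1/y = 1/97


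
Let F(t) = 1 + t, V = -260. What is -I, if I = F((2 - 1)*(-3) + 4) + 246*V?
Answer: 63958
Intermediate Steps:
I = -63958 (I = (1 + ((2 - 1)*(-3) + 4)) + 246*(-260) = (1 + (1*(-3) + 4)) - 63960 = (1 + (-3 + 4)) - 63960 = (1 + 1) - 63960 = 2 - 63960 = -63958)
-I = -1*(-63958) = 63958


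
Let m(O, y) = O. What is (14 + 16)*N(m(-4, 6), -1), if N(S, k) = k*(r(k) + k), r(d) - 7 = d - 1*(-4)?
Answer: -270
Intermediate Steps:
r(d) = 11 + d (r(d) = 7 + (d - 1*(-4)) = 7 + (d + 4) = 7 + (4 + d) = 11 + d)
N(S, k) = k*(11 + 2*k) (N(S, k) = k*((11 + k) + k) = k*(11 + 2*k))
(14 + 16)*N(m(-4, 6), -1) = (14 + 16)*(-(11 + 2*(-1))) = 30*(-(11 - 2)) = 30*(-1*9) = 30*(-9) = -270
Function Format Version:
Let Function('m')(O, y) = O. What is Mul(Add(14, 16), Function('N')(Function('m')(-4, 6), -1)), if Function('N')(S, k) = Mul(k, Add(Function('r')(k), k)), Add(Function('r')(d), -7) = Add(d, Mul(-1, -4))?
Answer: -270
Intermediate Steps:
Function('r')(d) = Add(11, d) (Function('r')(d) = Add(7, Add(d, Mul(-1, -4))) = Add(7, Add(d, 4)) = Add(7, Add(4, d)) = Add(11, d))
Function('N')(S, k) = Mul(k, Add(11, Mul(2, k))) (Function('N')(S, k) = Mul(k, Add(Add(11, k), k)) = Mul(k, Add(11, Mul(2, k))))
Mul(Add(14, 16), Function('N')(Function('m')(-4, 6), -1)) = Mul(Add(14, 16), Mul(-1, Add(11, Mul(2, -1)))) = Mul(30, Mul(-1, Add(11, -2))) = Mul(30, Mul(-1, 9)) = Mul(30, -9) = -270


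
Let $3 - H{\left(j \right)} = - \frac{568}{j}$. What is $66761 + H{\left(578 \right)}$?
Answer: $\frac{19295080}{289} \approx 66765.0$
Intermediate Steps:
$H{\left(j \right)} = 3 + \frac{568}{j}$ ($H{\left(j \right)} = 3 - - \frac{568}{j} = 3 + \frac{568}{j}$)
$66761 + H{\left(578 \right)} = 66761 + \left(3 + \frac{568}{578}\right) = 66761 + \left(3 + 568 \cdot \frac{1}{578}\right) = 66761 + \left(3 + \frac{284}{289}\right) = 66761 + \frac{1151}{289} = \frac{19295080}{289}$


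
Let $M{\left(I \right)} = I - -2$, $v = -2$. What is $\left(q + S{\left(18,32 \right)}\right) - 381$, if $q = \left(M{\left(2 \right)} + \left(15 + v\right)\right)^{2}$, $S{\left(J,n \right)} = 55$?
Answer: $-37$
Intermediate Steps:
$M{\left(I \right)} = 2 + I$ ($M{\left(I \right)} = I + 2 = 2 + I$)
$q = 289$ ($q = \left(\left(2 + 2\right) + \left(15 - 2\right)\right)^{2} = \left(4 + 13\right)^{2} = 17^{2} = 289$)
$\left(q + S{\left(18,32 \right)}\right) - 381 = \left(289 + 55\right) - 381 = 344 - 381 = -37$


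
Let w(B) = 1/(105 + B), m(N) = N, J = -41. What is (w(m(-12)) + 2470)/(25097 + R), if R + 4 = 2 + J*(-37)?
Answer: 229711/2474916 ≈ 0.092816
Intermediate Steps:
R = 1515 (R = -4 + (2 - 41*(-37)) = -4 + (2 + 1517) = -4 + 1519 = 1515)
(w(m(-12)) + 2470)/(25097 + R) = (1/(105 - 12) + 2470)/(25097 + 1515) = (1/93 + 2470)/26612 = (1/93 + 2470)*(1/26612) = (229711/93)*(1/26612) = 229711/2474916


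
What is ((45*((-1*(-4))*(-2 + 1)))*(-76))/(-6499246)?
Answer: -6840/3249623 ≈ -0.0021049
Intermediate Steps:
((45*((-1*(-4))*(-2 + 1)))*(-76))/(-6499246) = ((45*(4*(-1)))*(-76))*(-1/6499246) = ((45*(-4))*(-76))*(-1/6499246) = -180*(-76)*(-1/6499246) = 13680*(-1/6499246) = -6840/3249623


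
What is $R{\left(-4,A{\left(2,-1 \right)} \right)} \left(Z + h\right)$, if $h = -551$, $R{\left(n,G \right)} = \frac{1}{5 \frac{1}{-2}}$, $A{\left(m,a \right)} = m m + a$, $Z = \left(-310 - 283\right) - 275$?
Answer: $\frac{2838}{5} \approx 567.6$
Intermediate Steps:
$Z = -868$ ($Z = -593 - 275 = -868$)
$A{\left(m,a \right)} = a + m^{2}$ ($A{\left(m,a \right)} = m^{2} + a = a + m^{2}$)
$R{\left(n,G \right)} = - \frac{2}{5}$ ($R{\left(n,G \right)} = \frac{1}{5 \left(- \frac{1}{2}\right)} = \frac{1}{- \frac{5}{2}} = - \frac{2}{5}$)
$R{\left(-4,A{\left(2,-1 \right)} \right)} \left(Z + h\right) = - \frac{2 \left(-868 - 551\right)}{5} = \left(- \frac{2}{5}\right) \left(-1419\right) = \frac{2838}{5}$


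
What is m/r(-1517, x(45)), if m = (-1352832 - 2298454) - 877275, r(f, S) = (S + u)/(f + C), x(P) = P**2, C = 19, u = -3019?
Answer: -484556027/71 ≈ -6.8247e+6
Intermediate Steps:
r(f, S) = (-3019 + S)/(19 + f) (r(f, S) = (S - 3019)/(f + 19) = (-3019 + S)/(19 + f))
m = -4528561 (m = -3651286 - 877275 = -4528561)
m/r(-1517, x(45)) = -4528561*(19 - 1517)/(-3019 + 45**2) = -4528561*(-1498/(-3019 + 2025)) = -4528561/((-1/1498*(-994))) = -4528561/71/107 = -4528561*107/71 = -484556027/71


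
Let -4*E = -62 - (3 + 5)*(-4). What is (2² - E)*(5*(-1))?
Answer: 35/2 ≈ 17.500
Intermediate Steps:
E = 15/2 (E = -(-62 - (3 + 5)*(-4))/4 = -(-62 - 8*(-4))/4 = -(-62 - 1*(-32))/4 = -(-62 + 32)/4 = -¼*(-30) = 15/2 ≈ 7.5000)
(2² - E)*(5*(-1)) = (2² - 1*15/2)*(5*(-1)) = (4 - 15/2)*(-5) = -7/2*(-5) = 35/2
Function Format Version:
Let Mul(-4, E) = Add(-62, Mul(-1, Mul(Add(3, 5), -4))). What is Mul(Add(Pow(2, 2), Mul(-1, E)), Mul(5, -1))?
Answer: Rational(35, 2) ≈ 17.500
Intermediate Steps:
E = Rational(15, 2) (E = Mul(Rational(-1, 4), Add(-62, Mul(-1, Mul(Add(3, 5), -4)))) = Mul(Rational(-1, 4), Add(-62, Mul(-1, Mul(8, -4)))) = Mul(Rational(-1, 4), Add(-62, Mul(-1, -32))) = Mul(Rational(-1, 4), Add(-62, 32)) = Mul(Rational(-1, 4), -30) = Rational(15, 2) ≈ 7.5000)
Mul(Add(Pow(2, 2), Mul(-1, E)), Mul(5, -1)) = Mul(Add(Pow(2, 2), Mul(-1, Rational(15, 2))), Mul(5, -1)) = Mul(Add(4, Rational(-15, 2)), -5) = Mul(Rational(-7, 2), -5) = Rational(35, 2)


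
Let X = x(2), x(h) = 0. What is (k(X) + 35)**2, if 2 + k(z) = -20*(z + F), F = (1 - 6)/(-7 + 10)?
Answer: 39601/9 ≈ 4400.1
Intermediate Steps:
X = 0
F = -5/3 ≈ -1.6667
k(z) = 94/3 - 20*z (k(z) = -2 - 20*(z - 5/3) = -2 - 20*(-5/3 + z) = -2 + (100/3 - 20*z) = 94/3 - 20*z)
(k(X) + 35)**2 = ((94/3 - 20*0) + 35)**2 = ((94/3 + 0) + 35)**2 = (94/3 + 35)**2 = (199/3)**2 = 39601/9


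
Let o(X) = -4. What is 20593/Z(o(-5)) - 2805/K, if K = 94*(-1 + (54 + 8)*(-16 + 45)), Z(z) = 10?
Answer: 289875027/140765 ≈ 2059.3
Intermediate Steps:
K = 168918 (K = 94*(-1 + 62*29) = 94*(-1 + 1798) = 94*1797 = 168918)
20593/Z(o(-5)) - 2805/K = 20593/10 - 2805/168918 = 20593*(1/10) - 2805*1/168918 = 20593/10 - 935/56306 = 289875027/140765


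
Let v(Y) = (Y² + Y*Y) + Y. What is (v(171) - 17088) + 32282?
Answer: 73847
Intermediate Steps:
v(Y) = Y + 2*Y² (v(Y) = (Y² + Y²) + Y = 2*Y² + Y = Y + 2*Y²)
(v(171) - 17088) + 32282 = (171*(1 + 2*171) - 17088) + 32282 = (171*(1 + 342) - 17088) + 32282 = (171*343 - 17088) + 32282 = (58653 - 17088) + 32282 = 41565 + 32282 = 73847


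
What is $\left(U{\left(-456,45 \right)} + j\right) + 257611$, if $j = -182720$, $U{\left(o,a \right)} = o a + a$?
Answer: $54416$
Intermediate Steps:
$U{\left(o,a \right)} = a + a o$ ($U{\left(o,a \right)} = a o + a = a + a o$)
$\left(U{\left(-456,45 \right)} + j\right) + 257611 = \left(45 \left(1 - 456\right) - 182720\right) + 257611 = \left(45 \left(-455\right) - 182720\right) + 257611 = \left(-20475 - 182720\right) + 257611 = -203195 + 257611 = 54416$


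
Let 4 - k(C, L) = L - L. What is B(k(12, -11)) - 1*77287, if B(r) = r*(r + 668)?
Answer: -74599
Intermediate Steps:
k(C, L) = 4 (k(C, L) = 4 - (L - L) = 4 - 1*0 = 4 + 0 = 4)
B(r) = r*(668 + r)
B(k(12, -11)) - 1*77287 = 4*(668 + 4) - 1*77287 = 4*672 - 77287 = 2688 - 77287 = -74599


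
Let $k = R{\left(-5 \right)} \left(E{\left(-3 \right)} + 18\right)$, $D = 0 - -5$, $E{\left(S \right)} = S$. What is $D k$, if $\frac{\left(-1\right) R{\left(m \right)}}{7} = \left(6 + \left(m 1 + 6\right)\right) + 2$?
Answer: $-4725$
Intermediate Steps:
$R{\left(m \right)} = -98 - 7 m$ ($R{\left(m \right)} = - 7 \left(\left(6 + \left(m 1 + 6\right)\right) + 2\right) = - 7 \left(\left(6 + \left(m + 6\right)\right) + 2\right) = - 7 \left(\left(6 + \left(6 + m\right)\right) + 2\right) = - 7 \left(\left(12 + m\right) + 2\right) = - 7 \left(14 + m\right) = -98 - 7 m$)
$D = 5$ ($D = 0 + 5 = 5$)
$k = -945$ ($k = \left(-98 - -35\right) \left(-3 + 18\right) = \left(-98 + 35\right) 15 = \left(-63\right) 15 = -945$)
$D k = 5 \left(-945\right) = -4725$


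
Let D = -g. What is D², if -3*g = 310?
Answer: 96100/9 ≈ 10678.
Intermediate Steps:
g = -310/3 (g = -⅓*310 = -310/3 ≈ -103.33)
D = 310/3 (D = -1*(-310/3) = 310/3 ≈ 103.33)
D² = (310/3)² = 96100/9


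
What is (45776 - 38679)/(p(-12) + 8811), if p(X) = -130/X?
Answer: 42582/52931 ≈ 0.80448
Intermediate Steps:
p(X) = -130/X
(45776 - 38679)/(p(-12) + 8811) = (45776 - 38679)/(-130/(-12) + 8811) = 7097/(-130*(-1/12) + 8811) = 7097/(65/6 + 8811) = 7097/(52931/6) = 7097*(6/52931) = 42582/52931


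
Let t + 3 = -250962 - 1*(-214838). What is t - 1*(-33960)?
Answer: -2167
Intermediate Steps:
t = -36127 (t = -3 + (-250962 - 1*(-214838)) = -3 + (-250962 + 214838) = -3 - 36124 = -36127)
t - 1*(-33960) = -36127 - 1*(-33960) = -36127 + 33960 = -2167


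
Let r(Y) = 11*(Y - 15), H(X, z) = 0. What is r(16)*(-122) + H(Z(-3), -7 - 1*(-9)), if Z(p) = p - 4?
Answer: -1342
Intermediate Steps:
Z(p) = -4 + p
r(Y) = -165 + 11*Y (r(Y) = 11*(-15 + Y) = -165 + 11*Y)
r(16)*(-122) + H(Z(-3), -7 - 1*(-9)) = (-165 + 11*16)*(-122) + 0 = (-165 + 176)*(-122) + 0 = 11*(-122) + 0 = -1342 + 0 = -1342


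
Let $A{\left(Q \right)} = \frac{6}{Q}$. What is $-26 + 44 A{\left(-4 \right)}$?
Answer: $-92$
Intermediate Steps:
$-26 + 44 A{\left(-4 \right)} = -26 + 44 \frac{6}{-4} = -26 + 44 \cdot 6 \left(- \frac{1}{4}\right) = -26 + 44 \left(- \frac{3}{2}\right) = -26 - 66 = -92$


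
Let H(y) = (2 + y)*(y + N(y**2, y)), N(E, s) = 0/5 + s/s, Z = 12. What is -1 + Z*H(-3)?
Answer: 23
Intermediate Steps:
N(E, s) = 1 (N(E, s) = 0*(1/5) + 1 = 0 + 1 = 1)
H(y) = (1 + y)*(2 + y) (H(y) = (2 + y)*(y + 1) = (2 + y)*(1 + y) = (1 + y)*(2 + y))
-1 + Z*H(-3) = -1 + 12*(2 + (-3)**2 + 3*(-3)) = -1 + 12*(2 + 9 - 9) = -1 + 12*2 = -1 + 24 = 23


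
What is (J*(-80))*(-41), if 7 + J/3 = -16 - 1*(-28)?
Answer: 49200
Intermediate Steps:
J = 15 (J = -21 + 3*(-16 - 1*(-28)) = -21 + 3*(-16 + 28) = -21 + 3*12 = -21 + 36 = 15)
(J*(-80))*(-41) = (15*(-80))*(-41) = -1200*(-41) = 49200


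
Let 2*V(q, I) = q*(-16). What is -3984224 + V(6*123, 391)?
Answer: -3990128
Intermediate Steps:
V(q, I) = -8*q (V(q, I) = (q*(-16))/2 = (-16*q)/2 = -8*q)
-3984224 + V(6*123, 391) = -3984224 - 48*123 = -3984224 - 8*738 = -3984224 - 5904 = -3990128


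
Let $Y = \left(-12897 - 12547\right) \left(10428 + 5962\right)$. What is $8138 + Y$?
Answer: $-417019022$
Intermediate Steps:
$Y = -417027160$ ($Y = \left(-25444\right) 16390 = -417027160$)
$8138 + Y = 8138 - 417027160 = -417019022$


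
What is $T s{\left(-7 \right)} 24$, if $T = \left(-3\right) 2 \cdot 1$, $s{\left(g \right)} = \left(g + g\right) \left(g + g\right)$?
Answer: $-28224$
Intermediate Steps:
$s{\left(g \right)} = 4 g^{2}$ ($s{\left(g \right)} = 2 g 2 g = 4 g^{2}$)
$T = -6$ ($T = \left(-6\right) 1 = -6$)
$T s{\left(-7 \right)} 24 = - 6 \cdot 4 \left(-7\right)^{2} \cdot 24 = - 6 \cdot 4 \cdot 49 \cdot 24 = \left(-6\right) 196 \cdot 24 = \left(-1176\right) 24 = -28224$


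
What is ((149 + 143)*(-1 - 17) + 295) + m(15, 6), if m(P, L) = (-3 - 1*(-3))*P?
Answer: -4961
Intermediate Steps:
m(P, L) = 0 (m(P, L) = (-3 + 3)*P = 0*P = 0)
((149 + 143)*(-1 - 17) + 295) + m(15, 6) = ((149 + 143)*(-1 - 17) + 295) + 0 = (292*(-18) + 295) + 0 = (-5256 + 295) + 0 = -4961 + 0 = -4961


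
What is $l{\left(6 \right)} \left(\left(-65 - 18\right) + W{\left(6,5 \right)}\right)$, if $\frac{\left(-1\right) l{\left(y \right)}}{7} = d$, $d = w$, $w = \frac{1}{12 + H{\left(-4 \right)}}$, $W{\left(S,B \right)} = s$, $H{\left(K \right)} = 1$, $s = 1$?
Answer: $\frac{574}{13} \approx 44.154$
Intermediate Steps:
$W{\left(S,B \right)} = 1$
$w = \frac{1}{13}$ ($w = \frac{1}{12 + 1} = \frac{1}{13} \approx 0.076923$)
$d = \frac{1}{13} \approx 0.076923$
$l{\left(y \right)} = - \frac{7}{13}$ ($l{\left(y \right)} = \left(-7\right) \frac{1}{13} = - \frac{7}{13}$)
$l{\left(6 \right)} \left(\left(-65 - 18\right) + W{\left(6,5 \right)}\right) = - \frac{7 \left(\left(-65 - 18\right) + 1\right)}{13} = - \frac{7 \left(-83 + 1\right)}{13} = \left(- \frac{7}{13}\right) \left(-82\right) = \frac{574}{13}$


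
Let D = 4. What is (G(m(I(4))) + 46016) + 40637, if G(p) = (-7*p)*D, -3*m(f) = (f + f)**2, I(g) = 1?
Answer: 260071/3 ≈ 86690.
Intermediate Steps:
m(f) = -4*f**2/3 (m(f) = -(f + f)**2/3 = -4*f**2/3)
G(p) = -28*p (G(p) = -7*p*4 = -28*p)
(G(m(I(4))) + 46016) + 40637 = (-(-112)*1**2/3 + 46016) + 40637 = (-(-112)/3 + 46016) + 40637 = (-28*(-4/3) + 46016) + 40637 = (112/3 + 46016) + 40637 = 138160/3 + 40637 = 260071/3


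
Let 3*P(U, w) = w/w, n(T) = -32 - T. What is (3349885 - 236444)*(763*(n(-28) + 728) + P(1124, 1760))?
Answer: 5159709622517/3 ≈ 1.7199e+12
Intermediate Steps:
P(U, w) = 1/3 (P(U, w) = (w/w)/3 = (1/3)*1 = 1/3)
(3349885 - 236444)*(763*(n(-28) + 728) + P(1124, 1760)) = (3349885 - 236444)*(763*((-32 - 1*(-28)) + 728) + 1/3) = 3113441*(763*((-32 + 28) + 728) + 1/3) = 3113441*(763*(-4 + 728) + 1/3) = 3113441*(763*724 + 1/3) = 3113441*(552412 + 1/3) = 3113441*(1657237/3) = 5159709622517/3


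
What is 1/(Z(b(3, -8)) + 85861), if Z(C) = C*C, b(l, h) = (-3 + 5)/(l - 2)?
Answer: 1/85865 ≈ 1.1646e-5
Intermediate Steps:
b(l, h) = 2/(-2 + l)
Z(C) = C²
1/(Z(b(3, -8)) + 85861) = 1/((2/(-2 + 3))² + 85861) = 1/((2/1)² + 85861) = 1/((2*1)² + 85861) = 1/(2² + 85861) = 1/(4 + 85861) = 1/85865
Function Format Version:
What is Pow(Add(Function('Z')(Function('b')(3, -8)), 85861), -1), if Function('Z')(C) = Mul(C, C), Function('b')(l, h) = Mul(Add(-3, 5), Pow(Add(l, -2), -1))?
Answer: Rational(1, 85865) ≈ 1.1646e-5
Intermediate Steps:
Function('b')(l, h) = Mul(2, Pow(Add(-2, l), -1))
Function('Z')(C) = Pow(C, 2)
Pow(Add(Function('Z')(Function('b')(3, -8)), 85861), -1) = Pow(Add(Pow(Mul(2, Pow(Add(-2, 3), -1)), 2), 85861), -1) = Pow(Add(Pow(Mul(2, Pow(1, -1)), 2), 85861), -1) = Pow(Add(Pow(Mul(2, 1), 2), 85861), -1) = Pow(Add(Pow(2, 2), 85861), -1) = Pow(Add(4, 85861), -1) = Pow(85865, -1) = Rational(1, 85865)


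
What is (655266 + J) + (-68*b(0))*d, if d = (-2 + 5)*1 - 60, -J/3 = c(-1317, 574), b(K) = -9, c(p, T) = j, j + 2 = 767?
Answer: 618087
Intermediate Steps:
j = 765 (j = -2 + 767 = 765)
c(p, T) = 765
J = -2295 (J = -3*765 = -2295)
d = -57 (d = 3*1 - 60 = 3 - 60 = -57)
(655266 + J) + (-68*b(0))*d = (655266 - 2295) - 68*(-9)*(-57) = 652971 + 612*(-57) = 652971 - 34884 = 618087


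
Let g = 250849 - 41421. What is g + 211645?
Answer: 421073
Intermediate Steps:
g = 209428
g + 211645 = 209428 + 211645 = 421073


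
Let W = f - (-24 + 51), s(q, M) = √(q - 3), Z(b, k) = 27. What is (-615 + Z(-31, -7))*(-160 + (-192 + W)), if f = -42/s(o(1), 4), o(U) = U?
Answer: 222852 - 12348*I*√2 ≈ 2.2285e+5 - 17463.0*I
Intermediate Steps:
s(q, M) = √(-3 + q)
f = 21*I*√2 (f = -42/√(-3 + 1) = -42*(-I*√2/2) = -(-21)*I*√2 = 21*I*√2 ≈ 29.698*I)
W = -27 + 21*I*√2 (W = 21*I*√2 - (-24 + 51) = 21*I*√2 - 1*27 = 21*I*√2 - 27 = -27 + 21*I*√2 ≈ -27.0 + 29.698*I)
(-615 + Z(-31, -7))*(-160 + (-192 + W)) = (-615 + 27)*(-160 + (-192 + (-27 + 21*I*√2))) = -588*(-160 + (-219 + 21*I*√2)) = -588*(-379 + 21*I*√2) = 222852 - 12348*I*√2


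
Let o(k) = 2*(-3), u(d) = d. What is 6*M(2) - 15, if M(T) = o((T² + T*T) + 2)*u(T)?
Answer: -87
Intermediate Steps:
o(k) = -6
M(T) = -6*T
6*M(2) - 15 = 6*(-6*2) - 15 = 6*(-12) - 15 = -72 - 15 = -87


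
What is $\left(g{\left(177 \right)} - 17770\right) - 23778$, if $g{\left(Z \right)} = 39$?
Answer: $-41509$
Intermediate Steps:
$\left(g{\left(177 \right)} - 17770\right) - 23778 = \left(39 - 17770\right) - 23778 = -17731 - 23778 = -41509$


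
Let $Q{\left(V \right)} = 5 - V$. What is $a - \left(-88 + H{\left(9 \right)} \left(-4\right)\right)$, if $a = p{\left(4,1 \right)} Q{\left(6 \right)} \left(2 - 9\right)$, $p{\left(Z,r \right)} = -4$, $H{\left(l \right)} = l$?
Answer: $96$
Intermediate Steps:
$a = -28$ ($a = - 4 \left(5 - 6\right) \left(2 - 9\right) = - 4 \left(5 - 6\right) \left(-7\right) = - 4 \left(\left(-1\right) \left(-7\right)\right) = \left(-4\right) 7 = -28$)
$a - \left(-88 + H{\left(9 \right)} \left(-4\right)\right) = -28 - \left(-88 + 9 \left(-4\right)\right) = -28 - \left(-88 - 36\right) = -28 - -124 = -28 + 124 = 96$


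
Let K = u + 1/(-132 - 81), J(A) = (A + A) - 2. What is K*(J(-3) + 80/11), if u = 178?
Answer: -303304/2343 ≈ -129.45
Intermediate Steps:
J(A) = -2 + 2*A (J(A) = 2*A - 2 = -2 + 2*A)
K = 37913/213 (K = 178 + 1/(-132 - 81) = 178 + 1/(-213) = 178 - 1/213 = 37913/213 ≈ 178.00)
K*(J(-3) + 80/11) = 37913*((-2 + 2*(-3)) + 80/11)/213 = 37913*((-2 - 6) + 80*(1/11))/213 = 37913*(-8 + 80/11)/213 = (37913/213)*(-8/11) = -303304/2343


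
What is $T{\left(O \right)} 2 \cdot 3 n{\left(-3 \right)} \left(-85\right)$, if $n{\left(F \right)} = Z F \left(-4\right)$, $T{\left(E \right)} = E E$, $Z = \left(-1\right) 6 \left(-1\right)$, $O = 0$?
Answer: $0$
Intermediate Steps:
$Z = 6$ ($Z = \left(-6\right) \left(-1\right) = 6$)
$T{\left(E \right)} = E^{2}$
$n{\left(F \right)} = - 24 F$ ($n{\left(F \right)} = 6 F \left(-4\right) = - 24 F$)
$T{\left(O \right)} 2 \cdot 3 n{\left(-3 \right)} \left(-85\right) = 0^{2} \cdot 2 \cdot 3 \left(\left(-24\right) \left(-3\right)\right) \left(-85\right) = 0 \cdot 2 \cdot 3 \cdot 72 \left(-85\right) = 0 \cdot 3 \cdot 72 \left(-85\right) = 0 \cdot 72 \left(-85\right) = 0 \left(-85\right) = 0$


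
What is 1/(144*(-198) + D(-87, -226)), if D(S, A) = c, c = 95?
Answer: -1/28417 ≈ -3.5190e-5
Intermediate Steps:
D(S, A) = 95
1/(144*(-198) + D(-87, -226)) = 1/(144*(-198) + 95) = 1/(-28512 + 95) = 1/(-28417) = -1/28417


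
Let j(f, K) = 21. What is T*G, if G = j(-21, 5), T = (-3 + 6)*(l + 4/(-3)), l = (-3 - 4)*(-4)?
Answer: 1680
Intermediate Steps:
l = 28 (l = -7*(-4) = 28)
T = 80 (T = (-3 + 6)*(28 + 4/(-3)) = 3*(28 + 4*(-1/3)) = 3*(28 - 4/3) = 3*(80/3) = 80)
G = 21
T*G = 80*21 = 1680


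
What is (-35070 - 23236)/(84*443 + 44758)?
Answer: -29153/40985 ≈ -0.71131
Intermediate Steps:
(-35070 - 23236)/(84*443 + 44758) = -58306/(37212 + 44758) = -58306/81970 = -58306*1/81970 = -29153/40985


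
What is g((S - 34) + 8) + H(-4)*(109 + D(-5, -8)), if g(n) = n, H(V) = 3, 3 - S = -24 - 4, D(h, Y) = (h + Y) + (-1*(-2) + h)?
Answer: 284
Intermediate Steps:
D(h, Y) = 2 + Y + 2*h (D(h, Y) = (Y + h) + (2 + h) = 2 + Y + 2*h)
S = 31 (S = 3 - (-24 - 4) = 3 - 1*(-28) = 3 + 28 = 31)
g((S - 34) + 8) + H(-4)*(109 + D(-5, -8)) = ((31 - 34) + 8) + 3*(109 + (2 - 8 + 2*(-5))) = (-3 + 8) + 3*(109 + (2 - 8 - 10)) = 5 + 3*(109 - 16) = 5 + 3*93 = 5 + 279 = 284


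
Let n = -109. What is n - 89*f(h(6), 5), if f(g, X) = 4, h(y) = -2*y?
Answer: -465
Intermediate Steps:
n - 89*f(h(6), 5) = -109 - 89*4 = -109 - 356 = -465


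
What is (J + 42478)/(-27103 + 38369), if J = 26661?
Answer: 69139/11266 ≈ 6.1370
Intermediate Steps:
(J + 42478)/(-27103 + 38369) = (26661 + 42478)/(-27103 + 38369) = 69139/11266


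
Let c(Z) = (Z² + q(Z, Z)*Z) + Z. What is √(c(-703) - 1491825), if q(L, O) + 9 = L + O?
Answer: I*√3574 ≈ 59.783*I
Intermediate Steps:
q(L, O) = -9 + L + O (q(L, O) = -9 + (L + O) = -9 + L + O)
c(Z) = Z + Z² + Z*(-9 + 2*Z) (c(Z) = (Z² + (-9 + Z + Z)*Z) + Z = (Z² + (-9 + 2*Z)*Z) + Z = (Z² + Z*(-9 + 2*Z)) + Z = Z + Z² + Z*(-9 + 2*Z))
√(c(-703) - 1491825) = √(-703*(-8 + 3*(-703)) - 1491825) = √(-703*(-8 - 2109) - 1491825) = √(-703*(-2117) - 1491825) = √(1488251 - 1491825) = √(-3574) = I*√3574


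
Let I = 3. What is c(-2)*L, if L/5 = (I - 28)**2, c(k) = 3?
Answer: 9375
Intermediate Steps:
L = 3125 (L = 5*(3 - 28)**2 = 5*(-25)**2 = 5*625 = 3125)
c(-2)*L = 3*3125 = 9375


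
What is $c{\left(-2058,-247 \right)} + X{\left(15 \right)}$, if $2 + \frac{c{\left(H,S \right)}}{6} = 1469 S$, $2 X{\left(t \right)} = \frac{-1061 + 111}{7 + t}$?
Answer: $- \frac{47896015}{22} \approx -2.1771 \cdot 10^{6}$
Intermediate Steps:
$X{\left(t \right)} = - \frac{475}{7 + t}$ ($X{\left(t \right)} = \frac{\left(-1061 + 111\right) \frac{1}{7 + t}}{2} = \frac{\left(-950\right) \frac{1}{7 + t}}{2} = - \frac{475}{7 + t}$)
$c{\left(H,S \right)} = -12 + 8814 S$ ($c{\left(H,S \right)} = -12 + 6 \cdot 1469 S = -12 + 8814 S$)
$c{\left(-2058,-247 \right)} + X{\left(15 \right)} = \left(-12 + 8814 \left(-247\right)\right) - \frac{475}{7 + 15} = \left(-12 - 2177058\right) - \frac{475}{22} = -2177070 - \frac{475}{22} = - \frac{47896015}{22}$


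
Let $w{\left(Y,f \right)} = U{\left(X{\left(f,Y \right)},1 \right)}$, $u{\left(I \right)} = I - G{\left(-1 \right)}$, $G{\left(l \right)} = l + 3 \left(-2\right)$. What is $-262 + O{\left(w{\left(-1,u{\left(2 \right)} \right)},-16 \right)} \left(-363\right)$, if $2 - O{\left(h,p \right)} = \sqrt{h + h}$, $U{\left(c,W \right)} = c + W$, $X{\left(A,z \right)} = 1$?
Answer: $-262$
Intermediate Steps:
$G{\left(l \right)} = -6 + l$ ($G{\left(l \right)} = l - 6 = -6 + l$)
$u{\left(I \right)} = 7 + I$ ($u{\left(I \right)} = I - \left(-6 - 1\right) = I - -7 = I + 7 = 7 + I$)
$U{\left(c,W \right)} = W + c$
$w{\left(Y,f \right)} = 2$ ($w{\left(Y,f \right)} = 1 + 1 = 2$)
$O{\left(h,p \right)} = 2 - \sqrt{2} \sqrt{h}$ ($O{\left(h,p \right)} = 2 - \sqrt{h + h} = 2 - \sqrt{2 h} = 2 - \sqrt{2} \sqrt{h}$)
$-262 + O{\left(w{\left(-1,u{\left(2 \right)} \right)},-16 \right)} \left(-363\right) = -262 + \left(2 - \sqrt{2} \sqrt{2}\right) \left(-363\right) = -262 + \left(2 - 2\right) \left(-363\right) = -262 + 0 \left(-363\right) = -262 + 0 = -262$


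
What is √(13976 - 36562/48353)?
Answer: 3*√3630477371222/48353 ≈ 118.22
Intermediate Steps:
√(13976 - 36562/48353) = √(675744966/48353) = 3*√3630477371222/48353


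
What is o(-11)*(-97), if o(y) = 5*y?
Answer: 5335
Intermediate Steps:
o(-11)*(-97) = (5*(-11))*(-97) = -55*(-97) = 5335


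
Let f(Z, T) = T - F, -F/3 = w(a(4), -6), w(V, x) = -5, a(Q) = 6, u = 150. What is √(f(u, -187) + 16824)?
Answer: √16622 ≈ 128.93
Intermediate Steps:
F = 15 (F = -3*(-5) = 15)
f(Z, T) = -15 + T (f(Z, T) = T - 1*15 = T - 15 = -15 + T)
√(f(u, -187) + 16824) = √((-15 - 187) + 16824) = √(-202 + 16824) = √16622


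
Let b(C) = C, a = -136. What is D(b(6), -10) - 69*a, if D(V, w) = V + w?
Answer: 9380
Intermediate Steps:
D(b(6), -10) - 69*a = (6 - 10) - 69*(-136) = -4 + 9384 = 9380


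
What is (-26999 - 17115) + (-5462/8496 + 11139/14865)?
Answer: -928546287041/21048840 ≈ -44114.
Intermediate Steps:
(-26999 - 17115) + (-5462/8496 + 11139/14865) = -44114 + (-5462*1/8496 + 11139*(1/14865)) = -44114 + (-2731/4248 + 3713/4955) = -44114 + 2240719/21048840 = -928546287041/21048840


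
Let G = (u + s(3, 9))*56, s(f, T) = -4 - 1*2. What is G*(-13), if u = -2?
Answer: 5824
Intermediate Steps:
s(f, T) = -6 (s(f, T) = -4 - 2 = -6)
G = -448 (G = (-2 - 6)*56 = -8*56 = -448)
G*(-13) = -448*(-13) = 5824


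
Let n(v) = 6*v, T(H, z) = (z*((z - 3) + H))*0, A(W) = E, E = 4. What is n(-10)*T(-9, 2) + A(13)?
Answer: 4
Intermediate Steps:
A(W) = 4
T(H, z) = 0 (T(H, z) = (z*((-3 + z) + H))*0 = (z*(-3 + H + z))*0 = 0)
n(-10)*T(-9, 2) + A(13) = (6*(-10))*0 + 4 = -60*0 + 4 = 0 + 4 = 4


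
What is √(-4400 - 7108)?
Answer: 2*I*√2877 ≈ 107.28*I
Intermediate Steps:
√(-4400 - 7108) = √(-11508) = 2*I*√2877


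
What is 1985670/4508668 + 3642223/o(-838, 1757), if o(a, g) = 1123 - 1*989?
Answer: 2052730046093/75520189 ≈ 27181.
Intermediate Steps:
o(a, g) = 134 (o(a, g) = 1123 - 989 = 134)
1985670/4508668 + 3642223/o(-838, 1757) = 1985670/4508668 + 3642223/134 = 1985670*(1/4508668) + 3642223*(1/134) = 992835/2254334 + 3642223/134 = 2052730046093/75520189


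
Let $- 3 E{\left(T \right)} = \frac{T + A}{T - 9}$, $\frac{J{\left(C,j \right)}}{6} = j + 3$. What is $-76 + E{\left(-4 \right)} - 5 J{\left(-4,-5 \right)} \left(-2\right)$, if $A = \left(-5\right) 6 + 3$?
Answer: $\frac{252}{13} \approx 19.385$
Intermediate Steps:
$J{\left(C,j \right)} = 18 + 6 j$ ($J{\left(C,j \right)} = 6 \left(j + 3\right) = 6 \left(3 + j\right) = 18 + 6 j$)
$A = -27$ ($A = -30 + 3 = -27$)
$E{\left(T \right)} = - \frac{-27 + T}{3 \left(-9 + T\right)}$ ($E{\left(T \right)} = - \frac{\left(T - 27\right) \frac{1}{T - 9}}{3} = - \frac{\left(-27 + T\right) \frac{1}{-9 + T}}{3} = - \frac{\frac{1}{-9 + T} \left(-27 + T\right)}{3} = - \frac{-27 + T}{3 \left(-9 + T\right)}$)
$-76 + E{\left(-4 \right)} - 5 J{\left(-4,-5 \right)} \left(-2\right) = -76 + \frac{27 - -4}{3 \left(-9 - 4\right)} - 5 \left(18 + 6 \left(-5\right)\right) \left(-2\right) = -76 + \frac{27 + 4}{3 \left(-13\right)} - 5 \left(18 - 30\right) \left(-2\right) = -76 + \frac{1}{3} \left(- \frac{1}{13}\right) 31 \left(-5\right) \left(-12\right) \left(-2\right) = -76 - \frac{31 \cdot 60 \left(-2\right)}{39} = -76 - - \frac{1240}{13} = -76 + \frac{1240}{13} = \frac{252}{13}$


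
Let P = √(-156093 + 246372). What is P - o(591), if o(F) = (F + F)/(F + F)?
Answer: -1 + 3*√10031 ≈ 299.46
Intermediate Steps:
P = 3*√10031 (P = √90279 = 3*√10031 ≈ 300.46)
o(F) = 1 (o(F) = (2*F)/((2*F)) = (2*F)*(1/(2*F)) = 1)
P - o(591) = 3*√10031 - 1*1 = 3*√10031 - 1 = -1 + 3*√10031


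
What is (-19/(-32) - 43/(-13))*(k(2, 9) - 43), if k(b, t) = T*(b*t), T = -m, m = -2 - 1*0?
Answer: -11361/416 ≈ -27.310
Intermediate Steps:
m = -2 (m = -2 + 0 = -2)
T = 2 (T = -1*(-2) = 2)
k(b, t) = 2*b*t (k(b, t) = 2*(b*t) = 2*b*t)
(-19/(-32) - 43/(-13))*(k(2, 9) - 43) = (-19/(-32) - 43/(-13))*(2*2*9 - 43) = (-19*(-1/32) - 43*(-1/13))*(36 - 43) = (19/32 + 43/13)*(-7) = (1623/416)*(-7) = -11361/416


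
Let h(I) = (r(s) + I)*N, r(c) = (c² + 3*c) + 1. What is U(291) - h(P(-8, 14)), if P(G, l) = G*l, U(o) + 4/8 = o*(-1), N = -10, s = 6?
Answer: -1723/2 ≈ -861.50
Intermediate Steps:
r(c) = 1 + c² + 3*c
U(o) = -½ - o (U(o) = -½ + o*(-1) = -½ - o)
h(I) = -550 - 10*I (h(I) = ((1 + 6² + 3*6) + I)*(-10) = ((1 + 36 + 18) + I)*(-10) = (55 + I)*(-10) = -550 - 10*I)
U(291) - h(P(-8, 14)) = (-½ - 1*291) - (-550 - (-80)*14) = (-½ - 291) - (-550 - 10*(-112)) = -583/2 - (-550 + 1120) = -583/2 - 1*570 = -583/2 - 570 = -1723/2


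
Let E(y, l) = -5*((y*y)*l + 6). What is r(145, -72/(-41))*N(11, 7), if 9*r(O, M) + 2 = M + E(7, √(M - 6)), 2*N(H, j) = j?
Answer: -4340/369 - 1715*I*√7134/738 ≈ -11.762 - 196.28*I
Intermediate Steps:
N(H, j) = j/2
E(y, l) = -30 - 5*l*y² (E(y, l) = -5*(y²*l + 6) = -5*(l*y² + 6) = -5*(6 + l*y²) = -30 - 5*l*y²)
r(O, M) = -32/9 - 245*√(-6 + M)/9 + M/9 (r(O, M) = -2/9 + (M + (-30 - 5*√(M - 6)*7²))/9 = -2/9 + (M + (-30 - 5*√(-6 + M)*49))/9 = -2/9 + (M + (-30 - 245*√(-6 + M)))/9 = -2/9 + (-30 + M - 245*√(-6 + M))/9 = -2/9 + (-10/3 - 245*√(-6 + M)/9 + M/9) = -32/9 - 245*√(-6 + M)/9 + M/9)
r(145, -72/(-41))*N(11, 7) = (-32/9 - 245*√(-6 - 72/(-41))/9 + (-72/(-41))/9)*((½)*7) = (-32/9 - 245*√(-6 - 72*(-1/41))/9 + (-72*(-1/41))/9)*(7/2) = (-32/9 - 245*√(-6 + 72/41)/9 + (⅑)*(72/41))*(7/2) = (-32/9 - 245*I*√7134/369 + 8/41)*(7/2) = (-1240/369 - 245*I*√7134/369)*(7/2) = -4340/369 - 1715*I*√7134/738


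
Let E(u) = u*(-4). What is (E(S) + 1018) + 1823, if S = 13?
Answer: 2789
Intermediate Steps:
E(u) = -4*u
(E(S) + 1018) + 1823 = (-4*13 + 1018) + 1823 = (-52 + 1018) + 1823 = 966 + 1823 = 2789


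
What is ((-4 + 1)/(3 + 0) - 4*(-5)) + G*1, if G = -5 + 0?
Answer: 14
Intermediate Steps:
G = -5
((-4 + 1)/(3 + 0) - 4*(-5)) + G*1 = ((-4 + 1)/(3 + 0) - 4*(-5)) - 5*1 = (-3/3 + 20) - 5 = (-3*⅓ + 20) - 5 = (-1 + 20) - 5 = 19 - 5 = 14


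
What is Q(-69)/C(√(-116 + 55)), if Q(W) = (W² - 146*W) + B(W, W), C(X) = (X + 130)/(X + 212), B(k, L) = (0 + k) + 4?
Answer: 58280310/2423 - 173020*I*√61/2423 ≈ 24053.0 - 557.71*I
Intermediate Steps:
B(k, L) = 4 + k (B(k, L) = k + 4 = 4 + k)
C(X) = (130 + X)/(212 + X)
Q(W) = 4 + W² - 145*W (Q(W) = (W² - 146*W) + (4 + W) = 4 + W² - 145*W)
Q(-69)/C(√(-116 + 55)) = (4 + (-69)² - 145*(-69))/(((130 + √(-116 + 55))/(212 + √(-116 + 55)))) = (4 + 4761 + 10005)/(((130 + √(-61))/(212 + √(-61)))) = 14770/(((130 + I*√61)/(212 + I*√61))) = 14770*((212 + I*√61)/(130 + I*√61)) = 14770*(212 + I*√61)/(130 + I*√61)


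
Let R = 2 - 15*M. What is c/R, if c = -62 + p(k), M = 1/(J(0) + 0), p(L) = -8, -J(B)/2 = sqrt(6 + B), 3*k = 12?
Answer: 1120/43 - 700*sqrt(6)/43 ≈ -13.829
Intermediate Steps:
k = 4 (k = (1/3)*12 = 4)
J(B) = -2*sqrt(6 + B)
M = -sqrt(6)/12 (M = 1/(-2*sqrt(6 + 0) + 0) = 1/(-2*sqrt(6) + 0) = 1/(-2*sqrt(6)) = -sqrt(6)/12 ≈ -0.20412)
c = -70 (c = -62 - 8 = -70)
R = 2 + 5*sqrt(6)/4 (R = 2 - (-5)*sqrt(6)/4 = 2 + 5*sqrt(6)/4 ≈ 5.0619)
c/R = -70/(2 + 5*sqrt(6)/4)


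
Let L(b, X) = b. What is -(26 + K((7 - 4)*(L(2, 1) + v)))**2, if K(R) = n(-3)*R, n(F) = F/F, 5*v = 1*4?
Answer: -29584/25 ≈ -1183.4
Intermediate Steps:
v = 4/5 (v = (1*4)/5 = (1/5)*4 = 4/5 ≈ 0.80000)
n(F) = 1
K(R) = R (K(R) = 1*R = R)
-(26 + K((7 - 4)*(L(2, 1) + v)))**2 = -(26 + (7 - 4)*(2 + 4/5))**2 = -(26 + 3*(14/5))**2 = -(26 + 42/5)**2 = -(172/5)**2 = -1*29584/25 = -29584/25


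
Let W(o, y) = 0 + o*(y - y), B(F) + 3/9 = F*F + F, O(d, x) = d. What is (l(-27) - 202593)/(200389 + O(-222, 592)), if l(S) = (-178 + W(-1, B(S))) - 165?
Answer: -202936/200167 ≈ -1.0138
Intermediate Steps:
B(F) = -⅓ + F + F² (B(F) = -⅓ + (F*F + F) = -⅓ + (F² + F) = -⅓ + (F + F²) = -⅓ + F + F²)
W(o, y) = 0 (W(o, y) = 0 + o*0 = 0 + 0 = 0)
l(S) = -343 (l(S) = (-178 + 0) - 165 = -178 - 165 = -343)
(l(-27) - 202593)/(200389 + O(-222, 592)) = (-343 - 202593)/(200389 - 222) = -202936/200167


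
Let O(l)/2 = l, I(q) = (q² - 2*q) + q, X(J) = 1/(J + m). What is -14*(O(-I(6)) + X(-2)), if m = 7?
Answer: 4186/5 ≈ 837.20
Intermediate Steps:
X(J) = 1/(7 + J) (X(J) = 1/(J + 7) = 1/(7 + J))
I(q) = q² - q
O(l) = 2*l
-14*(O(-I(6)) + X(-2)) = -14*(2*(-6*(-1 + 6)) + 1/(7 - 2)) = -14*(2*(-6*5) + 1/5) = -14*(2*(-1*30) + ⅕) = -14*(2*(-30) + ⅕) = -14*(-60 + ⅕) = -14*(-299/5) = 4186/5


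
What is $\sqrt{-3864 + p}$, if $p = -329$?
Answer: $i \sqrt{4193} \approx 64.753 i$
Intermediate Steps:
$\sqrt{-3864 + p} = \sqrt{-3864 - 329} = \sqrt{-4193} = i \sqrt{4193}$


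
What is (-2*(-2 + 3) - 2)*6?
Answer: -24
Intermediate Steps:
(-2*(-2 + 3) - 2)*6 = (-2*1 - 2)*6 = (-2 - 2)*6 = -4*6 = -24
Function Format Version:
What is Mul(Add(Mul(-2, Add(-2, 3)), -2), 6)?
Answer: -24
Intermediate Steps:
Mul(Add(Mul(-2, Add(-2, 3)), -2), 6) = Mul(Add(Mul(-2, 1), -2), 6) = Mul(Add(-2, -2), 6) = Mul(-4, 6) = -24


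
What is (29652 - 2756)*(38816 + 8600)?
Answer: 1275300736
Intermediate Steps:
(29652 - 2756)*(38816 + 8600) = 26896*47416 = 1275300736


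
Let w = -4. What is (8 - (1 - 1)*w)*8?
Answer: 64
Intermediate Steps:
(8 - (1 - 1)*w)*8 = (8 - (1 - 1)*(-4))*8 = (8 - 0*(-4))*8 = (8 - 1*0)*8 = (8 + 0)*8 = 8*8 = 64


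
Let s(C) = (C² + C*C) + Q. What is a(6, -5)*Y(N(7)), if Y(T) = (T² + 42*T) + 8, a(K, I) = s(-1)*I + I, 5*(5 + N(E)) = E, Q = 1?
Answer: 13024/5 ≈ 2604.8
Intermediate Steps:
s(C) = 1 + 2*C² (s(C) = (C² + C*C) + 1 = (C² + C²) + 1 = 2*C² + 1 = 1 + 2*C²)
N(E) = -5 + E/5
a(K, I) = 4*I (a(K, I) = (1 + 2*(-1)²)*I + I = (1 + 2*1)*I + I = (1 + 2)*I + I = 3*I + I = 4*I)
Y(T) = 8 + T² + 42*T
a(6, -5)*Y(N(7)) = (4*(-5))*(8 + (-5 + (⅕)*7)² + 42*(-5 + (⅕)*7)) = -20*(8 + (-5 + 7/5)² + 42*(-5 + 7/5)) = -20*(8 + (-18/5)² + 42*(-18/5)) = -20*(8 + 324/25 - 756/5) = -20*(-3256/25) = 13024/5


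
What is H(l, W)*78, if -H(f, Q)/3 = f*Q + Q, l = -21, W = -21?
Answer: -98280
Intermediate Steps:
H(f, Q) = -3*Q - 3*Q*f (H(f, Q) = -3*(f*Q + Q) = -3*(Q*f + Q) = -3*(Q + Q*f) = -3*Q - 3*Q*f)
H(l, W)*78 = -3*(-21)*(1 - 21)*78 = -3*(-21)*(-20)*78 = -1260*78 = -98280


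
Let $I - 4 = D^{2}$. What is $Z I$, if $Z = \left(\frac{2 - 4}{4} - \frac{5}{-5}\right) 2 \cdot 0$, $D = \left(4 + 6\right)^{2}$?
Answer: $0$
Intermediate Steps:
$D = 100$ ($D = 10^{2} = 100$)
$Z = 0$ ($Z = \left(\left(2 - 4\right) \frac{1}{4} - -1\right) 2 \cdot 0 = \left(\left(-2\right) \frac{1}{4} + 1\right) 2 \cdot 0 = \left(- \frac{1}{2} + 1\right) 2 \cdot 0 = \frac{1}{2} \cdot 2 \cdot 0 = 1 \cdot 0 = 0$)
$I = 10004$ ($I = 4 + 100^{2} = 4 + 10000 = 10004$)
$Z I = 0 \cdot 10004 = 0$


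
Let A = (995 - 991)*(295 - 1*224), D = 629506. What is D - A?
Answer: 629222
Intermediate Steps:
A = 284 (A = 4*(295 - 224) = 4*71 = 284)
D - A = 629506 - 1*284 = 629506 - 284 = 629222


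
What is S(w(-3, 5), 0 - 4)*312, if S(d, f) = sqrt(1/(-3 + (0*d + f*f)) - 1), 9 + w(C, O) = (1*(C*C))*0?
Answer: 48*I*sqrt(39) ≈ 299.76*I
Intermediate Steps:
w(C, O) = -9 (w(C, O) = -9 + (1*(C*C))*0 = -9 + (1*C**2)*0 = -9 + C**2*0 = -9 + 0 = -9)
S(d, f) = sqrt(-1 + 1/(-3 + f**2)) (S(d, f) = sqrt(1/(-3 + (0 + f**2)) - 1) = sqrt(1/(-3 + f**2) - 1) = sqrt(-1 + 1/(-3 + f**2)))
S(w(-3, 5), 0 - 4)*312 = sqrt((4 - (0 - 4)**2)/(-3 + (0 - 4)**2))*312 = sqrt((4 - 1*(-4)**2)/(-3 + (-4)**2))*312 = sqrt((4 - 1*16)/(-3 + 16))*312 = sqrt((4 - 16)/13)*312 = sqrt((1/13)*(-12))*312 = sqrt(-12/13)*312 = (2*I*sqrt(39)/13)*312 = 48*I*sqrt(39)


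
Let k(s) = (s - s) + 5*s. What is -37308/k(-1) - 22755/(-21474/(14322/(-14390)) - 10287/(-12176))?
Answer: 7797645085922644/1045184322715 ≈ 7460.5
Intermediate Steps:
k(s) = 5*s (k(s) = 0 + 5*s = 5*s)
-37308/k(-1) - 22755/(-21474/(14322/(-14390)) - 10287/(-12176)) = -37308/(5*(-1)) - 22755/(-21474/(14322/(-14390)) - 10287/(-12176)) = -37308/(-5) - 22755/(-21474/(14322*(-1/14390)) - 10287*(-1/12176)) = -37308*(-⅕) - 22755/(-21474/(-7161/7195) + 10287/12176) = 37308/5 - 22755/(-21474*(-7195/7161) + 10287/12176) = 37308/5 - 22755/(51501810/2387 + 10287/12176) = 37308/5 - 22755/627110593629/29064112 = 37308/5 - 22755*29064112/627110593629 = 37308/5 - 220451289520/209036864543 = 7797645085922644/1045184322715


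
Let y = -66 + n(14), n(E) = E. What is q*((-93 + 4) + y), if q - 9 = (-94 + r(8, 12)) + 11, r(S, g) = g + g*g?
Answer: -11562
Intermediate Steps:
r(S, g) = g + g²
q = 82 (q = 9 + ((-94 + 12*(1 + 12)) + 11) = 9 + ((-94 + 12*13) + 11) = 9 + ((-94 + 156) + 11) = 9 + (62 + 11) = 9 + 73 = 82)
y = -52 (y = -66 + 14 = -52)
q*((-93 + 4) + y) = 82*((-93 + 4) - 52) = 82*(-89 - 52) = 82*(-141) = -11562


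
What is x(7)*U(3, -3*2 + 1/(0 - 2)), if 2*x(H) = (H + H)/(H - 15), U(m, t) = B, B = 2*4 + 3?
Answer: -77/8 ≈ -9.6250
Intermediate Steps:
B = 11 (B = 8 + 3 = 11)
U(m, t) = 11
x(H) = H/(-15 + H) (x(H) = ((H + H)/(H - 15))/2 = ((2*H)/(-15 + H))/2 = (2*H/(-15 + H))/2 = H/(-15 + H))
x(7)*U(3, -3*2 + 1/(0 - 2)) = (7/(-15 + 7))*11 = (7/(-8))*11 = (7*(-⅛))*11 = -7/8*11 = -77/8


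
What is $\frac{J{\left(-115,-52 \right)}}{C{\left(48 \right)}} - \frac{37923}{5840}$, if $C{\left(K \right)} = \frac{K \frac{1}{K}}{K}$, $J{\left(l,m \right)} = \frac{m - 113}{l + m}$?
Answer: $\frac{39919659}{975280} \approx 40.931$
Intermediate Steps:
$J{\left(l,m \right)} = \frac{-113 + m}{l + m}$
$C{\left(K \right)} = \frac{1}{K}$ ($C{\left(K \right)} = 1 \frac{1}{K} = \frac{1}{K}$)
$\frac{J{\left(-115,-52 \right)}}{C{\left(48 \right)}} - \frac{37923}{5840} = \frac{\frac{1}{-115 - 52} \left(-113 - 52\right)}{\frac{1}{48}} - \frac{37923}{5840} = \frac{1}{-167} \left(-165\right) \frac{1}{\frac{1}{48}} - \frac{37923}{5840} = \left(- \frac{1}{167}\right) \left(-165\right) 48 - \frac{37923}{5840} = \frac{165}{167} \cdot 48 - \frac{37923}{5840} = \frac{7920}{167} - \frac{37923}{5840} = \frac{39919659}{975280}$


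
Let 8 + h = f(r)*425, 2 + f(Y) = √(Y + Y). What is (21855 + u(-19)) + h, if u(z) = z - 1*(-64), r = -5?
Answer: 21042 + 425*I*√10 ≈ 21042.0 + 1344.0*I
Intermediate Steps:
f(Y) = -2 + √2*√Y (f(Y) = -2 + √(Y + Y) = -2 + √(2*Y) = -2 + √2*√Y)
u(z) = 64 + z (u(z) = z + 64 = 64 + z)
h = -858 + 425*I*√10 (h = -8 + (-2 + √2*√(-5))*425 = -8 + (-2 + √2*(I*√5))*425 = -8 + (-2 + I*√10)*425 = -8 + (-850 + 425*I*√10) = -858 + 425*I*√10 ≈ -858.0 + 1344.0*I)
(21855 + u(-19)) + h = (21855 + (64 - 19)) + (-858 + 425*I*√10) = (21855 + 45) + (-858 + 425*I*√10) = 21900 + (-858 + 425*I*√10) = 21042 + 425*I*√10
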